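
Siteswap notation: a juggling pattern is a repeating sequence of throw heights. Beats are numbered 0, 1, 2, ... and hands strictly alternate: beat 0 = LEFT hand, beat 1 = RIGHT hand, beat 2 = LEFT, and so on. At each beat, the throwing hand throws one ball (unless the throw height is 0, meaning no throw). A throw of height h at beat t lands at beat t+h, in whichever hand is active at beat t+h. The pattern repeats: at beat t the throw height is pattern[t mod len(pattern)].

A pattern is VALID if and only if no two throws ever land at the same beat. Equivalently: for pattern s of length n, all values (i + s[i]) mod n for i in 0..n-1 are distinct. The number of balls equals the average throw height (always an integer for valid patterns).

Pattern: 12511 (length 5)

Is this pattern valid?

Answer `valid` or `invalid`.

i=0: (i + s[i]) mod n = (0 + 1) mod 5 = 1
i=1: (i + s[i]) mod n = (1 + 2) mod 5 = 3
i=2: (i + s[i]) mod n = (2 + 5) mod 5 = 2
i=3: (i + s[i]) mod n = (3 + 1) mod 5 = 4
i=4: (i + s[i]) mod n = (4 + 1) mod 5 = 0
Residues: [1, 3, 2, 4, 0], distinct: True

Answer: valid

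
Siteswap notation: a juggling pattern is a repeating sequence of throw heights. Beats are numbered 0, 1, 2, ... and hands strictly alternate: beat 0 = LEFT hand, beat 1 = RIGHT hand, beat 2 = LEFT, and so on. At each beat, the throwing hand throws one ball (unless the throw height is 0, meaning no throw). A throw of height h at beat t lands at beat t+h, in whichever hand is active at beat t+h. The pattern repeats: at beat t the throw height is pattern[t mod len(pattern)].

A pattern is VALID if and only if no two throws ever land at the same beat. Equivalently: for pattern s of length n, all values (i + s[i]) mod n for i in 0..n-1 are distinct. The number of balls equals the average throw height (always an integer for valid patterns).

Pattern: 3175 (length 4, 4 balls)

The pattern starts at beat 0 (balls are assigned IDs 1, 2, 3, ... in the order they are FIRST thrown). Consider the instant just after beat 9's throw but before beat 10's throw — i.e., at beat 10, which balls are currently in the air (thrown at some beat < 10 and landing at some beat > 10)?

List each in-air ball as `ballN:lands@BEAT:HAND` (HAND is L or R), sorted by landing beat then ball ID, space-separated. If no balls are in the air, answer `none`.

Answer: ball1:lands@11:R ball3:lands@12:L ball4:lands@13:R

Derivation:
Beat 0 (L): throw ball1 h=3 -> lands@3:R; in-air after throw: [b1@3:R]
Beat 1 (R): throw ball2 h=1 -> lands@2:L; in-air after throw: [b2@2:L b1@3:R]
Beat 2 (L): throw ball2 h=7 -> lands@9:R; in-air after throw: [b1@3:R b2@9:R]
Beat 3 (R): throw ball1 h=5 -> lands@8:L; in-air after throw: [b1@8:L b2@9:R]
Beat 4 (L): throw ball3 h=3 -> lands@7:R; in-air after throw: [b3@7:R b1@8:L b2@9:R]
Beat 5 (R): throw ball4 h=1 -> lands@6:L; in-air after throw: [b4@6:L b3@7:R b1@8:L b2@9:R]
Beat 6 (L): throw ball4 h=7 -> lands@13:R; in-air after throw: [b3@7:R b1@8:L b2@9:R b4@13:R]
Beat 7 (R): throw ball3 h=5 -> lands@12:L; in-air after throw: [b1@8:L b2@9:R b3@12:L b4@13:R]
Beat 8 (L): throw ball1 h=3 -> lands@11:R; in-air after throw: [b2@9:R b1@11:R b3@12:L b4@13:R]
Beat 9 (R): throw ball2 h=1 -> lands@10:L; in-air after throw: [b2@10:L b1@11:R b3@12:L b4@13:R]
Beat 10 (L): throw ball2 h=7 -> lands@17:R; in-air after throw: [b1@11:R b3@12:L b4@13:R b2@17:R]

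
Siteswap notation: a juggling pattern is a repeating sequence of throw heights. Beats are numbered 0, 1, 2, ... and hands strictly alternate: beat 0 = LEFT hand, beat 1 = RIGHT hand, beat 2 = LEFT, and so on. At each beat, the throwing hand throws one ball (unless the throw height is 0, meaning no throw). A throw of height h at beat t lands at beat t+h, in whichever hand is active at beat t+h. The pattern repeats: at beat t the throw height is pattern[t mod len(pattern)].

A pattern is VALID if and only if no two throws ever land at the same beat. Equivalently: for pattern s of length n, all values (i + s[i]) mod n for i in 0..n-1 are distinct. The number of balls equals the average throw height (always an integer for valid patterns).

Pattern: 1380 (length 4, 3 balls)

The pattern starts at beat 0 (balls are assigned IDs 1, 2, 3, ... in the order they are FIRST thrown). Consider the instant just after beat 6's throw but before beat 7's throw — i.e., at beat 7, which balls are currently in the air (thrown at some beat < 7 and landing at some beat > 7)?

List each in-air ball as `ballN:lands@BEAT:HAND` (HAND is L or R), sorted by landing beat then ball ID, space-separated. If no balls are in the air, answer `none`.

Beat 0 (L): throw ball1 h=1 -> lands@1:R; in-air after throw: [b1@1:R]
Beat 1 (R): throw ball1 h=3 -> lands@4:L; in-air after throw: [b1@4:L]
Beat 2 (L): throw ball2 h=8 -> lands@10:L; in-air after throw: [b1@4:L b2@10:L]
Beat 4 (L): throw ball1 h=1 -> lands@5:R; in-air after throw: [b1@5:R b2@10:L]
Beat 5 (R): throw ball1 h=3 -> lands@8:L; in-air after throw: [b1@8:L b2@10:L]
Beat 6 (L): throw ball3 h=8 -> lands@14:L; in-air after throw: [b1@8:L b2@10:L b3@14:L]

Answer: ball1:lands@8:L ball2:lands@10:L ball3:lands@14:L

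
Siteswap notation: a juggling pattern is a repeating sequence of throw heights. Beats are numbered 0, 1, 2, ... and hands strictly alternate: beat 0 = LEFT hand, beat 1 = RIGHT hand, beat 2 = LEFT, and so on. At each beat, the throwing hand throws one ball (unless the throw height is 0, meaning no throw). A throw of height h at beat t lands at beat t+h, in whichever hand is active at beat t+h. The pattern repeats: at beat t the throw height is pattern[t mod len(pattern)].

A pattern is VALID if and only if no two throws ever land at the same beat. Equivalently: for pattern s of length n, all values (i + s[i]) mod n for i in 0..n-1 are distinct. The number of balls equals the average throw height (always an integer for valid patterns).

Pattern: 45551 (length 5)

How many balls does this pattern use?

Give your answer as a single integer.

Pattern = [4, 5, 5, 5, 1], length n = 5
  position 0: throw height = 4, running sum = 4
  position 1: throw height = 5, running sum = 9
  position 2: throw height = 5, running sum = 14
  position 3: throw height = 5, running sum = 19
  position 4: throw height = 1, running sum = 20
Total sum = 20; balls = sum / n = 20 / 5 = 4

Answer: 4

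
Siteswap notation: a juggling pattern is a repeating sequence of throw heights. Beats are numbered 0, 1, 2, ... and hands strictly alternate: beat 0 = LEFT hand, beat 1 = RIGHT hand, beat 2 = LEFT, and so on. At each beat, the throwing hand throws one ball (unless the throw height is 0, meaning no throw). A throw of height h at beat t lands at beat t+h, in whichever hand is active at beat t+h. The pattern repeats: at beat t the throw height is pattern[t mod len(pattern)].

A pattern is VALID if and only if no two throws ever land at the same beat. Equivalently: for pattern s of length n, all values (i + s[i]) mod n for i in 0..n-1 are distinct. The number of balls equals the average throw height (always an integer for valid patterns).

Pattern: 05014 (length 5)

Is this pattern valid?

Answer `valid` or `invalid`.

i=0: (i + s[i]) mod n = (0 + 0) mod 5 = 0
i=1: (i + s[i]) mod n = (1 + 5) mod 5 = 1
i=2: (i + s[i]) mod n = (2 + 0) mod 5 = 2
i=3: (i + s[i]) mod n = (3 + 1) mod 5 = 4
i=4: (i + s[i]) mod n = (4 + 4) mod 5 = 3
Residues: [0, 1, 2, 4, 3], distinct: True

Answer: valid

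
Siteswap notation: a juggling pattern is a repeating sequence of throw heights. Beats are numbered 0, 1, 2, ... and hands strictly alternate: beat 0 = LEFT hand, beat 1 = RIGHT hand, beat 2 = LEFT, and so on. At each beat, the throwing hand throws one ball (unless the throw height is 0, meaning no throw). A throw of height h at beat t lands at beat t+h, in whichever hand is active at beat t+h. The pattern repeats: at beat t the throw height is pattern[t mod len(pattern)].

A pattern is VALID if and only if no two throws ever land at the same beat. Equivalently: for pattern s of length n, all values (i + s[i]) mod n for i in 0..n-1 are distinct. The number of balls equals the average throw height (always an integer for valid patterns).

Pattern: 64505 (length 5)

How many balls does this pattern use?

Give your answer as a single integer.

Pattern = [6, 4, 5, 0, 5], length n = 5
  position 0: throw height = 6, running sum = 6
  position 1: throw height = 4, running sum = 10
  position 2: throw height = 5, running sum = 15
  position 3: throw height = 0, running sum = 15
  position 4: throw height = 5, running sum = 20
Total sum = 20; balls = sum / n = 20 / 5 = 4

Answer: 4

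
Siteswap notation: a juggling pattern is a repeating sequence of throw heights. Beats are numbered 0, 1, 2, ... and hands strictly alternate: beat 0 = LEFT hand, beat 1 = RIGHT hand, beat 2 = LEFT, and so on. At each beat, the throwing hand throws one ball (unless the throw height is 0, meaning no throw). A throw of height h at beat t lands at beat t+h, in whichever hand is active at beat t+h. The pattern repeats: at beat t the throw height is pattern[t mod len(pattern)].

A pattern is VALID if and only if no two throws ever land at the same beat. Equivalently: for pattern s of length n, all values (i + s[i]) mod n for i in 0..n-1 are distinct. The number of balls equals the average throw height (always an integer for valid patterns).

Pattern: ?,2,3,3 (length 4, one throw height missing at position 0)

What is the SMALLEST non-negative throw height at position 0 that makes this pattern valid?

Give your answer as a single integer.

Answer: 0

Derivation:
i=0: s[i]=? (unknown)
i=1: (1 + 2) mod 4 = 3
i=2: (2 + 3) mod 4 = 1
i=3: (3 + 3) mod 4 = 2
Known residues: [1, 2, 3]; need a permutation of 0..3, so missing residue r = 0
Need (0 + s) mod 4 = 0; smallest s = (0 - 0) mod 4 = 0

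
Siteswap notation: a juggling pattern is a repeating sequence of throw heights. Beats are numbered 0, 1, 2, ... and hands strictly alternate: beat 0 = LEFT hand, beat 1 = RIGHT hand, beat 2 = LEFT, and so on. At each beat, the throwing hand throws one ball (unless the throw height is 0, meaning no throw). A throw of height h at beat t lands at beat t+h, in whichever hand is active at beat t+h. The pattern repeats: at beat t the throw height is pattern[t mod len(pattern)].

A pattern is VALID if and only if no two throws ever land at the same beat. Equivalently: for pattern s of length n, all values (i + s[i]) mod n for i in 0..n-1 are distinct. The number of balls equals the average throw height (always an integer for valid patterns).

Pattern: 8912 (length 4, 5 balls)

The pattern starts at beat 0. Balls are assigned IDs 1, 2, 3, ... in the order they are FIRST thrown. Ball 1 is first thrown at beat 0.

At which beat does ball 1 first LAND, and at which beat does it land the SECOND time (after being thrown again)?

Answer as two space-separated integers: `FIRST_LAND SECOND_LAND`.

Answer: 8 16

Derivation:
Beat 0 (L): throw ball1 h=8 -> lands@8:L; in-air after throw: [b1@8:L]
Beat 1 (R): throw ball2 h=9 -> lands@10:L; in-air after throw: [b1@8:L b2@10:L]
Beat 2 (L): throw ball3 h=1 -> lands@3:R; in-air after throw: [b3@3:R b1@8:L b2@10:L]
Beat 3 (R): throw ball3 h=2 -> lands@5:R; in-air after throw: [b3@5:R b1@8:L b2@10:L]
Beat 4 (L): throw ball4 h=8 -> lands@12:L; in-air after throw: [b3@5:R b1@8:L b2@10:L b4@12:L]
Beat 5 (R): throw ball3 h=9 -> lands@14:L; in-air after throw: [b1@8:L b2@10:L b4@12:L b3@14:L]
Beat 6 (L): throw ball5 h=1 -> lands@7:R; in-air after throw: [b5@7:R b1@8:L b2@10:L b4@12:L b3@14:L]
Beat 7 (R): throw ball5 h=2 -> lands@9:R; in-air after throw: [b1@8:L b5@9:R b2@10:L b4@12:L b3@14:L]
Beat 8 (L): throw ball1 h=8 -> lands@16:L; in-air after throw: [b5@9:R b2@10:L b4@12:L b3@14:L b1@16:L]
Beat 9 (R): throw ball5 h=9 -> lands@18:L; in-air after throw: [b2@10:L b4@12:L b3@14:L b1@16:L b5@18:L]
Beat 10 (L): throw ball2 h=1 -> lands@11:R; in-air after throw: [b2@11:R b4@12:L b3@14:L b1@16:L b5@18:L]
Beat 11 (R): throw ball2 h=2 -> lands@13:R; in-air after throw: [b4@12:L b2@13:R b3@14:L b1@16:L b5@18:L]
Beat 12 (L): throw ball4 h=8 -> lands@20:L; in-air after throw: [b2@13:R b3@14:L b1@16:L b5@18:L b4@20:L]
Beat 13 (R): throw ball2 h=9 -> lands@22:L; in-air after throw: [b3@14:L b1@16:L b5@18:L b4@20:L b2@22:L]
Beat 14 (L): throw ball3 h=1 -> lands@15:R; in-air after throw: [b3@15:R b1@16:L b5@18:L b4@20:L b2@22:L]
Beat 15 (R): throw ball3 h=2 -> lands@17:R; in-air after throw: [b1@16:L b3@17:R b5@18:L b4@20:L b2@22:L]
Beat 16 (L): throw ball1 h=8 -> lands@24:L; in-air after throw: [b3@17:R b5@18:L b4@20:L b2@22:L b1@24:L]
Ball 1: thrown@0 h=8 -> first land @8; rethrown@8 h=8 -> second land @16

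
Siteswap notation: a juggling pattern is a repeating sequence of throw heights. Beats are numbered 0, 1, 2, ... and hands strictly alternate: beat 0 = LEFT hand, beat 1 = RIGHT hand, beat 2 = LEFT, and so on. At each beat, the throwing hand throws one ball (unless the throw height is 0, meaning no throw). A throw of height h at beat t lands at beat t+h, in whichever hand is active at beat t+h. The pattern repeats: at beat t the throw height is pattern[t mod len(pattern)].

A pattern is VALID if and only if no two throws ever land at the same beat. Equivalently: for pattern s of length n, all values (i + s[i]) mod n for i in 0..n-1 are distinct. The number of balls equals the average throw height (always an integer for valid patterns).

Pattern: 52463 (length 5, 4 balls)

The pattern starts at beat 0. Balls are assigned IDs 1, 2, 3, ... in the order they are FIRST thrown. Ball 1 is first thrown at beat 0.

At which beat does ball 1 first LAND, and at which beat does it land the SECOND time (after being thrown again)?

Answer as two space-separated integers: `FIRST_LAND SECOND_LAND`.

Answer: 5 10

Derivation:
Beat 0 (L): throw ball1 h=5 -> lands@5:R; in-air after throw: [b1@5:R]
Beat 1 (R): throw ball2 h=2 -> lands@3:R; in-air after throw: [b2@3:R b1@5:R]
Beat 2 (L): throw ball3 h=4 -> lands@6:L; in-air after throw: [b2@3:R b1@5:R b3@6:L]
Beat 3 (R): throw ball2 h=6 -> lands@9:R; in-air after throw: [b1@5:R b3@6:L b2@9:R]
Beat 4 (L): throw ball4 h=3 -> lands@7:R; in-air after throw: [b1@5:R b3@6:L b4@7:R b2@9:R]
Beat 5 (R): throw ball1 h=5 -> lands@10:L; in-air after throw: [b3@6:L b4@7:R b2@9:R b1@10:L]
Beat 6 (L): throw ball3 h=2 -> lands@8:L; in-air after throw: [b4@7:R b3@8:L b2@9:R b1@10:L]
Beat 7 (R): throw ball4 h=4 -> lands@11:R; in-air after throw: [b3@8:L b2@9:R b1@10:L b4@11:R]
Beat 8 (L): throw ball3 h=6 -> lands@14:L; in-air after throw: [b2@9:R b1@10:L b4@11:R b3@14:L]
Beat 9 (R): throw ball2 h=3 -> lands@12:L; in-air after throw: [b1@10:L b4@11:R b2@12:L b3@14:L]
Beat 10 (L): throw ball1 h=5 -> lands@15:R; in-air after throw: [b4@11:R b2@12:L b3@14:L b1@15:R]
Ball 1: thrown@0 h=5 -> first land @5; rethrown@5 h=5 -> second land @10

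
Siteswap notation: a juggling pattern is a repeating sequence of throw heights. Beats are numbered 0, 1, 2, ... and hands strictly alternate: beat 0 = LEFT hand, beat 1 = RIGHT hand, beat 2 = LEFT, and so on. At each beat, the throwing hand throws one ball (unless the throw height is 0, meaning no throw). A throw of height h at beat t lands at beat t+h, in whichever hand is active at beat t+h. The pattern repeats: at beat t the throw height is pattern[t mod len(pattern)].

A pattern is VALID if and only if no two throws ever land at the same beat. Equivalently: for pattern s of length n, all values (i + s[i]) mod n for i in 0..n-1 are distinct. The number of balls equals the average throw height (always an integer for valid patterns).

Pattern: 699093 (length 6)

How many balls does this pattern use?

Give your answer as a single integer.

Answer: 6

Derivation:
Pattern = [6, 9, 9, 0, 9, 3], length n = 6
  position 0: throw height = 6, running sum = 6
  position 1: throw height = 9, running sum = 15
  position 2: throw height = 9, running sum = 24
  position 3: throw height = 0, running sum = 24
  position 4: throw height = 9, running sum = 33
  position 5: throw height = 3, running sum = 36
Total sum = 36; balls = sum / n = 36 / 6 = 6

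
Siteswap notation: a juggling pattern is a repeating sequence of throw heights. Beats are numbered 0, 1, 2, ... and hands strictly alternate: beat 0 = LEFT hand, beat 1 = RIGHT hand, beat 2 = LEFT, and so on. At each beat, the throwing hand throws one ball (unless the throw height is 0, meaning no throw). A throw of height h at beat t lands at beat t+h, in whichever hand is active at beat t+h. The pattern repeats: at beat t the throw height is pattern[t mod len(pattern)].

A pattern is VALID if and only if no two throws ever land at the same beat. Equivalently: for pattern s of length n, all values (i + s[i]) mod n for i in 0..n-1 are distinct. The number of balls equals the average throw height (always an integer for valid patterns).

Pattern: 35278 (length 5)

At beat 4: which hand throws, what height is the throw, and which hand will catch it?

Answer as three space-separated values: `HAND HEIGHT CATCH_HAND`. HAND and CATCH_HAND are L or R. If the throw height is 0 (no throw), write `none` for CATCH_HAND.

Beat 4: 4 mod 2 = 0, so hand = L
Throw height = pattern[4 mod 5] = pattern[4] = 8
Lands at beat 4+8=12, 12 mod 2 = 0, so catch hand = L

Answer: L 8 L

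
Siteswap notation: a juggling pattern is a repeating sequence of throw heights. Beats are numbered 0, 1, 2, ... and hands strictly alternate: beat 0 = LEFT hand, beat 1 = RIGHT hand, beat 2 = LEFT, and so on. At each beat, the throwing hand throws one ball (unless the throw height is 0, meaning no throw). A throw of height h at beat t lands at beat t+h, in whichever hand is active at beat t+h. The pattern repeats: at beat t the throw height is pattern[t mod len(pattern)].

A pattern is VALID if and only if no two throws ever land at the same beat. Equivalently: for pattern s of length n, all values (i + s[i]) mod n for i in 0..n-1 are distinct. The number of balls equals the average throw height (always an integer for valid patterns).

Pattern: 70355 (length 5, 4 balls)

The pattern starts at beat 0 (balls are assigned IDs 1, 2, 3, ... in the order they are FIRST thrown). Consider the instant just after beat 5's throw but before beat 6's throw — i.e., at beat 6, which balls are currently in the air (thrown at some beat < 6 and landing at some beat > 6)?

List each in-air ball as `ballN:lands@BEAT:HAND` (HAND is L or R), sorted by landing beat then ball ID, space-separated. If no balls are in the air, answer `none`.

Beat 0 (L): throw ball1 h=7 -> lands@7:R; in-air after throw: [b1@7:R]
Beat 2 (L): throw ball2 h=3 -> lands@5:R; in-air after throw: [b2@5:R b1@7:R]
Beat 3 (R): throw ball3 h=5 -> lands@8:L; in-air after throw: [b2@5:R b1@7:R b3@8:L]
Beat 4 (L): throw ball4 h=5 -> lands@9:R; in-air after throw: [b2@5:R b1@7:R b3@8:L b4@9:R]
Beat 5 (R): throw ball2 h=7 -> lands@12:L; in-air after throw: [b1@7:R b3@8:L b4@9:R b2@12:L]

Answer: ball1:lands@7:R ball3:lands@8:L ball4:lands@9:R ball2:lands@12:L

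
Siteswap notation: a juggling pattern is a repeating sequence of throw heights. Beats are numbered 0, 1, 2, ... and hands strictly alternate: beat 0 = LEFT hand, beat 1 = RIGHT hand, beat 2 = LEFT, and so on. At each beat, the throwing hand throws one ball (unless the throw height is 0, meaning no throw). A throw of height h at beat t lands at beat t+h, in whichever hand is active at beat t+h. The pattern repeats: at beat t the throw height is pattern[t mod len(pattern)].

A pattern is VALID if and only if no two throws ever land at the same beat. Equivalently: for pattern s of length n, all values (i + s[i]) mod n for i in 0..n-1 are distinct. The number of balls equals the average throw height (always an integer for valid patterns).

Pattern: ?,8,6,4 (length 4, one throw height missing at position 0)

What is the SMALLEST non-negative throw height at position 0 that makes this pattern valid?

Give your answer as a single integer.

i=0: s[i]=? (unknown)
i=1: (1 + 8) mod 4 = 1
i=2: (2 + 6) mod 4 = 0
i=3: (3 + 4) mod 4 = 3
Known residues: [0, 1, 3]; need a permutation of 0..3, so missing residue r = 2
Need (0 + s) mod 4 = 2; smallest s = (2 - 0) mod 4 = 2

Answer: 2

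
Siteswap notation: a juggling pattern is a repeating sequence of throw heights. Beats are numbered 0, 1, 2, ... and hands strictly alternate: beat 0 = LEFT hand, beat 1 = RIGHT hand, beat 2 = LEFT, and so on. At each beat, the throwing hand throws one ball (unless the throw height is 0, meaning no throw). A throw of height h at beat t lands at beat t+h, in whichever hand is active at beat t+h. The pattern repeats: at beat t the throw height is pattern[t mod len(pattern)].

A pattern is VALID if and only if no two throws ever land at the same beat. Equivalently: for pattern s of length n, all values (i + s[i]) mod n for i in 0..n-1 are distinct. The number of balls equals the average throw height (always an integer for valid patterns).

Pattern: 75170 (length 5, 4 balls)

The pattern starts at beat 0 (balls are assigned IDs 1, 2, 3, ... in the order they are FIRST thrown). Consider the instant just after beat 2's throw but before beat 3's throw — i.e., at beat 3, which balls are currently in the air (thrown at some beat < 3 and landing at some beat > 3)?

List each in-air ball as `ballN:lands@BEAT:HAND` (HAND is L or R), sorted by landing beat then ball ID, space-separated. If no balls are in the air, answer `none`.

Beat 0 (L): throw ball1 h=7 -> lands@7:R; in-air after throw: [b1@7:R]
Beat 1 (R): throw ball2 h=5 -> lands@6:L; in-air after throw: [b2@6:L b1@7:R]
Beat 2 (L): throw ball3 h=1 -> lands@3:R; in-air after throw: [b3@3:R b2@6:L b1@7:R]
Beat 3 (R): throw ball3 h=7 -> lands@10:L; in-air after throw: [b2@6:L b1@7:R b3@10:L]

Answer: ball2:lands@6:L ball1:lands@7:R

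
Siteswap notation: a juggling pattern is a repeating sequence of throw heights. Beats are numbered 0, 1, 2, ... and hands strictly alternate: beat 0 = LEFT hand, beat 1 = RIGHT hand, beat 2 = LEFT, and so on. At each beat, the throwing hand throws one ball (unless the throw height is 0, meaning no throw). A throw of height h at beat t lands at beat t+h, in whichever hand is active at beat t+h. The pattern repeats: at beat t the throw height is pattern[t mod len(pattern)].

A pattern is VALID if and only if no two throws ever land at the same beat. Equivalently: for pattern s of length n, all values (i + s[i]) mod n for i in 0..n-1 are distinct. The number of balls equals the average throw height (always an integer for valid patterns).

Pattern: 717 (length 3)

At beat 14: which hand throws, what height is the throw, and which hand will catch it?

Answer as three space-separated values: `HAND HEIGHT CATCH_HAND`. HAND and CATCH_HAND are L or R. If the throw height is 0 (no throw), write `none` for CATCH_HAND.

Answer: L 7 R

Derivation:
Beat 14: 14 mod 2 = 0, so hand = L
Throw height = pattern[14 mod 3] = pattern[2] = 7
Lands at beat 14+7=21, 21 mod 2 = 1, so catch hand = R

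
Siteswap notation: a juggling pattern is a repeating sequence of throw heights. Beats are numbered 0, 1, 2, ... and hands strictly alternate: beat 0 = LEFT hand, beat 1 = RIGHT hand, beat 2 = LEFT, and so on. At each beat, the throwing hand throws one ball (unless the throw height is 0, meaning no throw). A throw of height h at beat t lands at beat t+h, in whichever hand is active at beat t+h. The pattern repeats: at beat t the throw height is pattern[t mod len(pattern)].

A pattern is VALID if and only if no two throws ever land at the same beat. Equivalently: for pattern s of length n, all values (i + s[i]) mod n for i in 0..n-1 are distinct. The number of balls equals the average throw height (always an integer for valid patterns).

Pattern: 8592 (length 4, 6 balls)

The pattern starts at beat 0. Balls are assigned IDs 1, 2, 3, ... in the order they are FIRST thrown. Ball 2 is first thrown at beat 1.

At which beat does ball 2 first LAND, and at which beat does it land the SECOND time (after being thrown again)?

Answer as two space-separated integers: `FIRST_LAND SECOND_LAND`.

Answer: 6 15

Derivation:
Beat 0 (L): throw ball1 h=8 -> lands@8:L; in-air after throw: [b1@8:L]
Beat 1 (R): throw ball2 h=5 -> lands@6:L; in-air after throw: [b2@6:L b1@8:L]
Beat 2 (L): throw ball3 h=9 -> lands@11:R; in-air after throw: [b2@6:L b1@8:L b3@11:R]
Beat 3 (R): throw ball4 h=2 -> lands@5:R; in-air after throw: [b4@5:R b2@6:L b1@8:L b3@11:R]
Beat 4 (L): throw ball5 h=8 -> lands@12:L; in-air after throw: [b4@5:R b2@6:L b1@8:L b3@11:R b5@12:L]
Beat 5 (R): throw ball4 h=5 -> lands@10:L; in-air after throw: [b2@6:L b1@8:L b4@10:L b3@11:R b5@12:L]
Beat 6 (L): throw ball2 h=9 -> lands@15:R; in-air after throw: [b1@8:L b4@10:L b3@11:R b5@12:L b2@15:R]
Beat 7 (R): throw ball6 h=2 -> lands@9:R; in-air after throw: [b1@8:L b6@9:R b4@10:L b3@11:R b5@12:L b2@15:R]
Beat 8 (L): throw ball1 h=8 -> lands@16:L; in-air after throw: [b6@9:R b4@10:L b3@11:R b5@12:L b2@15:R b1@16:L]
Beat 9 (R): throw ball6 h=5 -> lands@14:L; in-air after throw: [b4@10:L b3@11:R b5@12:L b6@14:L b2@15:R b1@16:L]
Beat 10 (L): throw ball4 h=9 -> lands@19:R; in-air after throw: [b3@11:R b5@12:L b6@14:L b2@15:R b1@16:L b4@19:R]
Beat 11 (R): throw ball3 h=2 -> lands@13:R; in-air after throw: [b5@12:L b3@13:R b6@14:L b2@15:R b1@16:L b4@19:R]
Beat 12 (L): throw ball5 h=8 -> lands@20:L; in-air after throw: [b3@13:R b6@14:L b2@15:R b1@16:L b4@19:R b5@20:L]
Beat 13 (R): throw ball3 h=5 -> lands@18:L; in-air after throw: [b6@14:L b2@15:R b1@16:L b3@18:L b4@19:R b5@20:L]
Beat 14 (L): throw ball6 h=9 -> lands@23:R; in-air after throw: [b2@15:R b1@16:L b3@18:L b4@19:R b5@20:L b6@23:R]
Beat 15 (R): throw ball2 h=2 -> lands@17:R; in-air after throw: [b1@16:L b2@17:R b3@18:L b4@19:R b5@20:L b6@23:R]
Ball 2: thrown@1 h=5 -> first land @6; rethrown@6 h=9 -> second land @15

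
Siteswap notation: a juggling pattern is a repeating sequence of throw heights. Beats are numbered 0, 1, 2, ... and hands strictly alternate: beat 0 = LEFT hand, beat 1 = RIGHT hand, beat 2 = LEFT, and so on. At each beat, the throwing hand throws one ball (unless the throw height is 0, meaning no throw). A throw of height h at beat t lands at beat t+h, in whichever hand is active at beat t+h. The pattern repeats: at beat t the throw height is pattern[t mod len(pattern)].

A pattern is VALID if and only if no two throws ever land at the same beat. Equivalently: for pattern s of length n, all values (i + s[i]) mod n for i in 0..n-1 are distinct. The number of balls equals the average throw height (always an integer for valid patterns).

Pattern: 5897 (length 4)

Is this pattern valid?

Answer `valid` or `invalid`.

Answer: invalid

Derivation:
i=0: (i + s[i]) mod n = (0 + 5) mod 4 = 1
i=1: (i + s[i]) mod n = (1 + 8) mod 4 = 1
i=2: (i + s[i]) mod n = (2 + 9) mod 4 = 3
i=3: (i + s[i]) mod n = (3 + 7) mod 4 = 2
Residues: [1, 1, 3, 2], distinct: False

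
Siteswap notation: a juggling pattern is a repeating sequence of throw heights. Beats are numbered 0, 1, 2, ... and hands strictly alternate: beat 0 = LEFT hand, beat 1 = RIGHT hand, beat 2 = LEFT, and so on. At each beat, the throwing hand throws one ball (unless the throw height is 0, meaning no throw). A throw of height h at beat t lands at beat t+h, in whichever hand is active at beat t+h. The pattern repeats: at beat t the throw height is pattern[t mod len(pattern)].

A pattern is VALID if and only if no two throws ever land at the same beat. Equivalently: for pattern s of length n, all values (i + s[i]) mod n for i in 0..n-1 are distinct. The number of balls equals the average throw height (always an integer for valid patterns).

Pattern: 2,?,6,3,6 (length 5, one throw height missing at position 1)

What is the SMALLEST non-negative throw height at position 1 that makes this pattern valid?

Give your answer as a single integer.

i=0: (0 + 2) mod 5 = 2
i=1: s[i]=? (unknown)
i=2: (2 + 6) mod 5 = 3
i=3: (3 + 3) mod 5 = 1
i=4: (4 + 6) mod 5 = 0
Known residues: [0, 1, 2, 3]; need a permutation of 0..4, so missing residue r = 4
Need (1 + s) mod 5 = 4; smallest s = (4 - 1) mod 5 = 3

Answer: 3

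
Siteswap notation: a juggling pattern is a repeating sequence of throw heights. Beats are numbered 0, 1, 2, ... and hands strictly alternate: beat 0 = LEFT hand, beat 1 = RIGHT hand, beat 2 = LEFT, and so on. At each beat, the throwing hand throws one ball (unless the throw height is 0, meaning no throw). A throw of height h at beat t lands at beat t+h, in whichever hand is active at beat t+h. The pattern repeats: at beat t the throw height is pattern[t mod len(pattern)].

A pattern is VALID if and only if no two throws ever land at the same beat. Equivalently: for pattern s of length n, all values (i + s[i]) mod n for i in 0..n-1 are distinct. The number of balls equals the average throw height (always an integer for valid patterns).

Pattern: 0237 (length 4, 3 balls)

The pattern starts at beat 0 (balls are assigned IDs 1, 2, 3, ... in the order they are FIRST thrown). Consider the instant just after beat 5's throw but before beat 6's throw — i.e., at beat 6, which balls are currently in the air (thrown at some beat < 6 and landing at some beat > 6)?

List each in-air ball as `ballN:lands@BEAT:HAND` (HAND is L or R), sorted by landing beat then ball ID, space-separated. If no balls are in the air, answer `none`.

Beat 1 (R): throw ball1 h=2 -> lands@3:R; in-air after throw: [b1@3:R]
Beat 2 (L): throw ball2 h=3 -> lands@5:R; in-air after throw: [b1@3:R b2@5:R]
Beat 3 (R): throw ball1 h=7 -> lands@10:L; in-air after throw: [b2@5:R b1@10:L]
Beat 5 (R): throw ball2 h=2 -> lands@7:R; in-air after throw: [b2@7:R b1@10:L]
Beat 6 (L): throw ball3 h=3 -> lands@9:R; in-air after throw: [b2@7:R b3@9:R b1@10:L]

Answer: ball2:lands@7:R ball1:lands@10:L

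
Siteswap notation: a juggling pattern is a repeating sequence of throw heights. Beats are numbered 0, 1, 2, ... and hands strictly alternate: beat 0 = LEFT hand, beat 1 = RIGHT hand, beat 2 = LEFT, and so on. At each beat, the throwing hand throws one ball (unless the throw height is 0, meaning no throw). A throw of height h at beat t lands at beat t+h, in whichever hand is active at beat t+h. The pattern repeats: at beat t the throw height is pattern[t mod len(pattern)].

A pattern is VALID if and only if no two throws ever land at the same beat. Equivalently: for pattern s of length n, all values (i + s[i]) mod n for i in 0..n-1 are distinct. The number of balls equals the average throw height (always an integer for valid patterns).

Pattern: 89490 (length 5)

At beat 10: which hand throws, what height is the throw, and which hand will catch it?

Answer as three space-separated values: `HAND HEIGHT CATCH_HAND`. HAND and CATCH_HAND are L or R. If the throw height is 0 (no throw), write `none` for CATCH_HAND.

Answer: L 8 L

Derivation:
Beat 10: 10 mod 2 = 0, so hand = L
Throw height = pattern[10 mod 5] = pattern[0] = 8
Lands at beat 10+8=18, 18 mod 2 = 0, so catch hand = L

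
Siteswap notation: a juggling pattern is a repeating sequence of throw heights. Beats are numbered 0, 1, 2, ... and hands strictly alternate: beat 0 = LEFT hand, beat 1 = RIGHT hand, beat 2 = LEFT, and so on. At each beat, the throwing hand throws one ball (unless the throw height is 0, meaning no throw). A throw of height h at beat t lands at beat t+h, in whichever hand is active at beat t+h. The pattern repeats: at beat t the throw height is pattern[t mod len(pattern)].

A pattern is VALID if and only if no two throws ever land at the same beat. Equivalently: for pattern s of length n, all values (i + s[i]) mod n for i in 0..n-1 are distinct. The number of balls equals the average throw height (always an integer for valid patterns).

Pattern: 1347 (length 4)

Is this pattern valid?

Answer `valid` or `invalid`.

Answer: invalid

Derivation:
i=0: (i + s[i]) mod n = (0 + 1) mod 4 = 1
i=1: (i + s[i]) mod n = (1 + 3) mod 4 = 0
i=2: (i + s[i]) mod n = (2 + 4) mod 4 = 2
i=3: (i + s[i]) mod n = (3 + 7) mod 4 = 2
Residues: [1, 0, 2, 2], distinct: False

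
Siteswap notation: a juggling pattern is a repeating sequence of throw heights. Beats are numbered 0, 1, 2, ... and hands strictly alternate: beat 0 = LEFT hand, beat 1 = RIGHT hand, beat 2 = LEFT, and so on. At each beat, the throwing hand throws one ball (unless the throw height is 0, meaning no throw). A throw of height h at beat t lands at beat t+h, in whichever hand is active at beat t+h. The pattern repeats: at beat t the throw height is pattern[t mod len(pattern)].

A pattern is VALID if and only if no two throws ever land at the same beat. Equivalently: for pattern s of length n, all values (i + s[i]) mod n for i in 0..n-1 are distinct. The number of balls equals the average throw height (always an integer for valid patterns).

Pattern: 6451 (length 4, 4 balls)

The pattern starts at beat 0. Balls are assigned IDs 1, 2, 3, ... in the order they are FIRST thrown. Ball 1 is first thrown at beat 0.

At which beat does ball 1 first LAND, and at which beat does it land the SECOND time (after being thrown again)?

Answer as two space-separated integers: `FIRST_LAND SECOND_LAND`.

Answer: 6 11

Derivation:
Beat 0 (L): throw ball1 h=6 -> lands@6:L; in-air after throw: [b1@6:L]
Beat 1 (R): throw ball2 h=4 -> lands@5:R; in-air after throw: [b2@5:R b1@6:L]
Beat 2 (L): throw ball3 h=5 -> lands@7:R; in-air after throw: [b2@5:R b1@6:L b3@7:R]
Beat 3 (R): throw ball4 h=1 -> lands@4:L; in-air after throw: [b4@4:L b2@5:R b1@6:L b3@7:R]
Beat 4 (L): throw ball4 h=6 -> lands@10:L; in-air after throw: [b2@5:R b1@6:L b3@7:R b4@10:L]
Beat 5 (R): throw ball2 h=4 -> lands@9:R; in-air after throw: [b1@6:L b3@7:R b2@9:R b4@10:L]
Beat 6 (L): throw ball1 h=5 -> lands@11:R; in-air after throw: [b3@7:R b2@9:R b4@10:L b1@11:R]
Beat 7 (R): throw ball3 h=1 -> lands@8:L; in-air after throw: [b3@8:L b2@9:R b4@10:L b1@11:R]
Beat 8 (L): throw ball3 h=6 -> lands@14:L; in-air after throw: [b2@9:R b4@10:L b1@11:R b3@14:L]
Beat 9 (R): throw ball2 h=4 -> lands@13:R; in-air after throw: [b4@10:L b1@11:R b2@13:R b3@14:L]
Beat 10 (L): throw ball4 h=5 -> lands@15:R; in-air after throw: [b1@11:R b2@13:R b3@14:L b4@15:R]
Beat 11 (R): throw ball1 h=1 -> lands@12:L; in-air after throw: [b1@12:L b2@13:R b3@14:L b4@15:R]
Ball 1: thrown@0 h=6 -> first land @6; rethrown@6 h=5 -> second land @11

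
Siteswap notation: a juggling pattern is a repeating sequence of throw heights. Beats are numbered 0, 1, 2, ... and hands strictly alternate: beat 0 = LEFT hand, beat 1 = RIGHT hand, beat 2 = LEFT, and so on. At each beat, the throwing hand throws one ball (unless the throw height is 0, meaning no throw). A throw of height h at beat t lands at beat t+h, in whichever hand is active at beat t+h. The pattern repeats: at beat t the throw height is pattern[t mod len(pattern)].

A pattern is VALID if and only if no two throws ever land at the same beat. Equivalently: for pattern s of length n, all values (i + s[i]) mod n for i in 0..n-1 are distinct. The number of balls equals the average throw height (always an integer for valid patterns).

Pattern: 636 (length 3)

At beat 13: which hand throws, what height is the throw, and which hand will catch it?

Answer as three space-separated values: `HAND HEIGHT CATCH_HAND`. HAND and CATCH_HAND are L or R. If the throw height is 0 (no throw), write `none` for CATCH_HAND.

Answer: R 3 L

Derivation:
Beat 13: 13 mod 2 = 1, so hand = R
Throw height = pattern[13 mod 3] = pattern[1] = 3
Lands at beat 13+3=16, 16 mod 2 = 0, so catch hand = L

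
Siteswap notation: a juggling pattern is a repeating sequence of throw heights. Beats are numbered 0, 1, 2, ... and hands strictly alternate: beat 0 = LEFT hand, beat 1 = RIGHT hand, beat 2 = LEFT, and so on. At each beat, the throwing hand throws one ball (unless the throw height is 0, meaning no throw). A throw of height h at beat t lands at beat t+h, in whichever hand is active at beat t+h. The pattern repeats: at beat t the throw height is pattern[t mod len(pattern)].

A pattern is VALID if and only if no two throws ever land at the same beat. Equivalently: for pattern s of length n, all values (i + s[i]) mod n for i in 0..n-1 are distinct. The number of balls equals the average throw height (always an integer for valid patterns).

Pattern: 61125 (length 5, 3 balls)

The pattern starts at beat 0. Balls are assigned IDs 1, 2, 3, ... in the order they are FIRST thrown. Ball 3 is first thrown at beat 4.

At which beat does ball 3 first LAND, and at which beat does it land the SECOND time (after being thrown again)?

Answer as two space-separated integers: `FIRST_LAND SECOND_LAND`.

Answer: 9 14

Derivation:
Beat 0 (L): throw ball1 h=6 -> lands@6:L; in-air after throw: [b1@6:L]
Beat 1 (R): throw ball2 h=1 -> lands@2:L; in-air after throw: [b2@2:L b1@6:L]
Beat 2 (L): throw ball2 h=1 -> lands@3:R; in-air after throw: [b2@3:R b1@6:L]
Beat 3 (R): throw ball2 h=2 -> lands@5:R; in-air after throw: [b2@5:R b1@6:L]
Beat 4 (L): throw ball3 h=5 -> lands@9:R; in-air after throw: [b2@5:R b1@6:L b3@9:R]
Beat 5 (R): throw ball2 h=6 -> lands@11:R; in-air after throw: [b1@6:L b3@9:R b2@11:R]
Beat 6 (L): throw ball1 h=1 -> lands@7:R; in-air after throw: [b1@7:R b3@9:R b2@11:R]
Beat 7 (R): throw ball1 h=1 -> lands@8:L; in-air after throw: [b1@8:L b3@9:R b2@11:R]
Beat 8 (L): throw ball1 h=2 -> lands@10:L; in-air after throw: [b3@9:R b1@10:L b2@11:R]
Beat 9 (R): throw ball3 h=5 -> lands@14:L; in-air after throw: [b1@10:L b2@11:R b3@14:L]
Beat 10 (L): throw ball1 h=6 -> lands@16:L; in-air after throw: [b2@11:R b3@14:L b1@16:L]
Beat 11 (R): throw ball2 h=1 -> lands@12:L; in-air after throw: [b2@12:L b3@14:L b1@16:L]
Beat 12 (L): throw ball2 h=1 -> lands@13:R; in-air after throw: [b2@13:R b3@14:L b1@16:L]
Beat 13 (R): throw ball2 h=2 -> lands@15:R; in-air after throw: [b3@14:L b2@15:R b1@16:L]
Beat 14 (L): throw ball3 h=5 -> lands@19:R; in-air after throw: [b2@15:R b1@16:L b3@19:R]
Ball 3: thrown@4 h=5 -> first land @9; rethrown@9 h=5 -> second land @14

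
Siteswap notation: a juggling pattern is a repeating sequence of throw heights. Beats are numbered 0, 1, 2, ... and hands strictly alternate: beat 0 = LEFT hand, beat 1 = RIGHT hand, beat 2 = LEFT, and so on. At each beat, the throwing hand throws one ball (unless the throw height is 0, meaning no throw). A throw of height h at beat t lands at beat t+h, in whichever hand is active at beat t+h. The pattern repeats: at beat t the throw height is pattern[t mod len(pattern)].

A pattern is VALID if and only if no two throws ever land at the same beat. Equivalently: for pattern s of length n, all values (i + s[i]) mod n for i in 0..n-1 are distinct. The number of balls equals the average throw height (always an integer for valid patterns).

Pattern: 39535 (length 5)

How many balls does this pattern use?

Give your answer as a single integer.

Pattern = [3, 9, 5, 3, 5], length n = 5
  position 0: throw height = 3, running sum = 3
  position 1: throw height = 9, running sum = 12
  position 2: throw height = 5, running sum = 17
  position 3: throw height = 3, running sum = 20
  position 4: throw height = 5, running sum = 25
Total sum = 25; balls = sum / n = 25 / 5 = 5

Answer: 5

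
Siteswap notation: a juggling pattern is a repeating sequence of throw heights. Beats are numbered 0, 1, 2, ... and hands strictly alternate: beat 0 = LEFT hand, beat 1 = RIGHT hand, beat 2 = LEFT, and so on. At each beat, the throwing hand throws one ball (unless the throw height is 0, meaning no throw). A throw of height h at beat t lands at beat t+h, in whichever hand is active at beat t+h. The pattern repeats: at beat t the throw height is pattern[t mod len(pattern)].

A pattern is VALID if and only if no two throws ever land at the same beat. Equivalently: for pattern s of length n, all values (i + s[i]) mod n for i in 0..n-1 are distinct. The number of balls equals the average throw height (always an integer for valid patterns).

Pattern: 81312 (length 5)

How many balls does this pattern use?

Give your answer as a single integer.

Pattern = [8, 1, 3, 1, 2], length n = 5
  position 0: throw height = 8, running sum = 8
  position 1: throw height = 1, running sum = 9
  position 2: throw height = 3, running sum = 12
  position 3: throw height = 1, running sum = 13
  position 4: throw height = 2, running sum = 15
Total sum = 15; balls = sum / n = 15 / 5 = 3

Answer: 3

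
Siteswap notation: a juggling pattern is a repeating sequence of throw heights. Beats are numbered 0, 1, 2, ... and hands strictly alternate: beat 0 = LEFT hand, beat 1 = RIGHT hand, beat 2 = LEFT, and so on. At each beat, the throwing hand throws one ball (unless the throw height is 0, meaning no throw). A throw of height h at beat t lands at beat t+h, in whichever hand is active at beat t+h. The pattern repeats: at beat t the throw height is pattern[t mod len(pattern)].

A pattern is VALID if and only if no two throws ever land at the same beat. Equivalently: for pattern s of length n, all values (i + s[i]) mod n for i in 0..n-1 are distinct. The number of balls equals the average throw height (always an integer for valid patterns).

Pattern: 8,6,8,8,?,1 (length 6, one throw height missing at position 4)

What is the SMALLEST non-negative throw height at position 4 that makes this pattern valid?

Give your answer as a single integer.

i=0: (0 + 8) mod 6 = 2
i=1: (1 + 6) mod 6 = 1
i=2: (2 + 8) mod 6 = 4
i=3: (3 + 8) mod 6 = 5
i=4: s[i]=? (unknown)
i=5: (5 + 1) mod 6 = 0
Known residues: [0, 1, 2, 4, 5]; need a permutation of 0..5, so missing residue r = 3
Need (4 + s) mod 6 = 3; smallest s = (3 - 4) mod 6 = 5

Answer: 5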